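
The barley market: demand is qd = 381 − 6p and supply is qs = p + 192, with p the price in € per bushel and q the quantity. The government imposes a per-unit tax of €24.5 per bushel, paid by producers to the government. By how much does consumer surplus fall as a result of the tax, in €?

Consumer surplus falls by €729.75.

Before the tax: set 381 − 6p = p + 192 → p* = €27, q* = 219.
With the tax collected from producers, supply shifts: qs = (p − 24.5) + 192.
Solving gives q = 198 with consumers paying €30.5 and producers receiving €6 (the €24.5 wedge).
ΔCS is the trapezoid between Q = 198 and Q = 219 of height €3.5: ½ · (219 + 198) · 3.5 = €729.75.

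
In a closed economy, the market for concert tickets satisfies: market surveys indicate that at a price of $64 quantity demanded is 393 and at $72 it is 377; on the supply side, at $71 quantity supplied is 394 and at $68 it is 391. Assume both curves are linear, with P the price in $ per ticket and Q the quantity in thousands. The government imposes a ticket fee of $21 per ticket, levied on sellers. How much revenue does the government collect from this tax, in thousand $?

Tax revenue = $7875 thousand.

Demand slope: (377 − 393)/(72 − 64) = -2, so Qd = 521 − 2P.
Supply slope: (391 − 394)/(68 − 71) = 1, so Qs = P + 323.
Without the tax, 521 − 2P = P + 323 gives 3P = 198, so P* = $66 and Q* = 389.
With the tax collected from sellers, supply shifts: Qs = (P − 21) + 323.
Solving gives Q = 375 with consumers paying $73 and sellers receiving $52 (the $21 wedge).
Revenue = t · Q = 21 · 375 = $7875.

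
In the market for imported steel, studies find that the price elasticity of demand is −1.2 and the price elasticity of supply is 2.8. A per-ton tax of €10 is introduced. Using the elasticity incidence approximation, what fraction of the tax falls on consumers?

Incidence ratio: consumers' share ≈ εs / (εs + |εd|) = 2.8 / (2.8 + 1.2) = 0.7.
Supply is the more elastic side, so consumers bear the larger share.

Consumers' share ≈ 0.7.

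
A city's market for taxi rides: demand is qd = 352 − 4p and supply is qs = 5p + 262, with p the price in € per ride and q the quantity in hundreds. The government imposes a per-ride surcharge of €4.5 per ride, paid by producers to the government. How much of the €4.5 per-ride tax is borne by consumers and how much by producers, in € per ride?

Consumers bear €2.5 per ride; producers bear €2 per ride.

Before the tax: set 352 − 4p = 5p + 262 → p* = €10, q* = 312.
With the tax collected from producers, supply shifts: qs = 5(p − 4.5) + 262.
New equilibrium: consumers pay €12.5, producers receive €8, q = 302. (Wedge: pb − ps = 4.5.)
Burden on consumers: €2.5; on producers: €2. (They sum to €4.5.)
The less price-elastic side of the market bears the larger share of a per-unit tax.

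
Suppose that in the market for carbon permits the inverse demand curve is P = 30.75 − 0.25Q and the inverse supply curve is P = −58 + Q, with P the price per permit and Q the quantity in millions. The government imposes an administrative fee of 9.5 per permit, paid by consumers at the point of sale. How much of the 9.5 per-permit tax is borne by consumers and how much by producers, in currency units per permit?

Consumers bear 1.9 per permit; producers bear 7.6 per permit.

Inverting to Q(P) form: Qd = 123 − 4P; Qs = P + 58.
Before the tax: set 123 − 4P = P + 58 → P* = 13, Q* = 71.
With the tax collected from consumers, demand (in seller-price terms) shifts: Qd = 123 − 4(P + 9.5).
New equilibrium: consumers pay 14.9, producers receive 5.4, Q = 63.4. (Wedge: Pb − Ps = 9.5.)
Burden on consumers: 1.9; on producers: 7.6. (They sum to 9.5.)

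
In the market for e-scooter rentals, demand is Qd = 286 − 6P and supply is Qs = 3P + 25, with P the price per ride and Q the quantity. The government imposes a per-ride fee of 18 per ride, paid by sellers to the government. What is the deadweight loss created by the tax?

Without the tax, 286 − 6P = 3P + 25 gives 9P = 261, so P* = 29 and Q* = 112.
With the tax collected from sellers, supply shifts: Qs = 3(P − 18) + 25.
Solving gives Q = 76 with consumers paying 35 and sellers receiving 17 (the 18 wedge).
Quantity falls by |ΔQ| = |112 − 76| = 36.
DWL = ½ · t · |ΔQ| = ½ · 18 · 36 = 324.

Deadweight loss = 324.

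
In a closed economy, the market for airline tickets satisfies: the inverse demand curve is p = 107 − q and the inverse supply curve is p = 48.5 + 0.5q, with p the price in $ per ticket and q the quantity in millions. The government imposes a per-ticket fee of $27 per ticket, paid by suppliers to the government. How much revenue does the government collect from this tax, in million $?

Inverting to q(p) form: qd = 107 − p; qs = 2p − 97.
Before the tax: set 107 − p = 2p − 97 → p* = $68, q* = 39.
With the tax collected from suppliers, supply shifts: qs = 2(p − 27) − 97.
Solving gives q = 21 with consumers paying $86 and suppliers receiving $59 (the $27 wedge).
Revenue = t · Q = 27 · 21 = $567.

Tax revenue = $567 million.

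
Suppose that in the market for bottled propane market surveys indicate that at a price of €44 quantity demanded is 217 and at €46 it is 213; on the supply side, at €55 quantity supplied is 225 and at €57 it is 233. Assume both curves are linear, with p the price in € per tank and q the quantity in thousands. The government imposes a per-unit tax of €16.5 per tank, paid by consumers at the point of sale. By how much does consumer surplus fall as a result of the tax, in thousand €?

Consumer surplus falls by €2134 thousand.

Demand slope: (213 − 217)/(46 − 44) = -2, so qd = 305 − 2p.
Supply slope: (233 − 225)/(57 − 55) = 4, so qs = 4p + 5.
Before the tax: set 305 − 2p = 4p + 5 → p* = €50, q* = 205.
With the tax collected from consumers, demand (in seller-price terms) shifts: qd = 305 − 2(p + 16.5).
Solving gives q = 183 with consumers paying €61 and sellers receiving €44.5 (the €16.5 wedge).
ΔCS is the trapezoid between Q = 183 and Q = 205 of height €11: ½ · (205 + 183) · 11 = €2134.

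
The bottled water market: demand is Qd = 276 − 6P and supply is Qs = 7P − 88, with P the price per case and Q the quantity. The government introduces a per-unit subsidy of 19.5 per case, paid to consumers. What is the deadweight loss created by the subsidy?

Deadweight loss = 614.25.

Without the subsidy, 276 − 6P = 7P − 88 gives 13P = 364, so P* = 28 and Q* = 108.
With a per-unit subsidy paid to consumers, each effectively pays P − 19.5, so demand becomes Qd = 276 − 6(P − 19.5).
New equilibrium: consumers pay 17.5, suppliers receive 37, Q = 171. (Wedge: Pb − Ps = −19.5.)
Quantity rises by |ΔQ| = |108 − 171| = 63.
DWL = ½ · t · |ΔQ| = ½ · 19.5 · 63 = 614.25.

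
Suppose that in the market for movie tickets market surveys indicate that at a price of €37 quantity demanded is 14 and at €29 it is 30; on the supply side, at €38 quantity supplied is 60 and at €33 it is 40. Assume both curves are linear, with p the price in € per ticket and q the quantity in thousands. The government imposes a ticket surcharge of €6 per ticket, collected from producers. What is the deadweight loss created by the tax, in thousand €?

Deadweight loss = €24 thousand.

Demand slope: (30 − 14)/(29 − 37) = -2, so qd = 88 − 2p.
Supply slope: (40 − 60)/(33 − 38) = 4, so qs = 4p − 92.
Without the tax, 88 − 2p = 4p − 92 gives 6p = 180, so p* = €30 and q* = 28.
With the tax collected from producers, supply shifts: qs = 4(p − 6) − 92.
New equilibrium: consumers pay €34, producers receive €28, q = 20. (Wedge: pb − ps = 6.)
Quantity falls by |ΔQ| = |28 − 20| = 8.
DWL = ½ · t · |ΔQ| = ½ · 6 · 8 = €24.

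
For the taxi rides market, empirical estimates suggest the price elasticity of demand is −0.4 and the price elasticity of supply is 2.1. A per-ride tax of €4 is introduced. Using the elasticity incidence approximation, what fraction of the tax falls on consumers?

Consumers' share ≈ 0.84.

Incidence ratio: consumers' share ≈ εs / (εs + |εd|) = 2.1 / (2.1 + 0.4) = 0.84.
Supply is the more elastic side, so consumers bear the larger share.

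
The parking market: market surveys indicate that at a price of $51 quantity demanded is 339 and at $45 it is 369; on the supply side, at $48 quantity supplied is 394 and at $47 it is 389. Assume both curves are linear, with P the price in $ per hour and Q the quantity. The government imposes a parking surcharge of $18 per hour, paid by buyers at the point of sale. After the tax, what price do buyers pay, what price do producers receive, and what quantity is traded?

Demand slope: (369 − 339)/(45 − 51) = -5, so Qd = 594 − 5P.
Supply slope: (389 − 394)/(47 − 48) = 5, so Qs = 5P + 154.
Without the tax, 594 − 5P = 5P + 154 gives 10P = 440, so P* = $44 and Q* = 374.
With the tax collected from buyers, demand (in seller-price terms) shifts: Qd = 594 − 5(P + 18).
New equilibrium: buyers pay $53, producers receive $35, Q = 329. (Wedge: Pb − Ps = 18.)

Buyers pay $53; producers receive $35; quantity = 329.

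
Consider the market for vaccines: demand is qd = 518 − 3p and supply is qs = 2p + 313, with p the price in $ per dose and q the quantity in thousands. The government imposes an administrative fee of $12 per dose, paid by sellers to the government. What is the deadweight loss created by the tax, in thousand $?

Deadweight loss = $86.4 thousand.

Without the tax, 518 − 3p = 2p + 313 gives 5p = 205, so p* = $41 and q* = 395.
With the tax collected from sellers, supply shifts: qs = 2(p − 12) + 313.
New equilibrium: buyers pay $45.8, sellers receive $33.8, q = 380.6. (Wedge: pb − ps = 12.)
Quantity falls by |ΔQ| = |395 − 380.6| = 14.4.
DWL = ½ · t · |ΔQ| = ½ · 12 · 14.4 = $86.4.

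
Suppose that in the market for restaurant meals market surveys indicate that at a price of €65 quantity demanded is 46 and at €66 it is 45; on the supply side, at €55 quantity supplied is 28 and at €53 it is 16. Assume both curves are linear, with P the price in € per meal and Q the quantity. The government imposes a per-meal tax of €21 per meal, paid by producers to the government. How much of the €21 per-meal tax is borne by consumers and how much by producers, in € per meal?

Demand slope: (45 − 46)/(66 − 65) = -1, so Qd = 111 − P.
Supply slope: (16 − 28)/(53 − 55) = 6, so Qs = 6P − 302.
Before the tax: set 111 − P = 6P − 302 → P* = €59, Q* = 52.
With the tax collected from producers, supply shifts: Qs = 6(P − 21) − 302.
Solving gives Q = 34 with consumers paying €77 and producers receiving €56 (the €21 wedge).
Burden on consumers: €18; on producers: €3. (They sum to €21.)
The less price-elastic side of the market bears the larger share of a per-unit tax.

Consumers bear €18 per meal; producers bear €3 per meal.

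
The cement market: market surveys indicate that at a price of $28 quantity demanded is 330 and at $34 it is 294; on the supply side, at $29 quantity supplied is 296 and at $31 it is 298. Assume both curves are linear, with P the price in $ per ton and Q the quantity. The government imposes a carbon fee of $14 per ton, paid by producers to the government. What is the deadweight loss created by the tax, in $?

Demand slope: (294 − 330)/(34 − 28) = -6, so Qd = 498 − 6P.
Supply slope: (298 − 296)/(31 − 29) = 1, so Qs = P + 267.
Without the tax, 498 − 6P = P + 267 gives 7P = 231, so P* = $33 and Q* = 300.
With the tax collected from producers, supply shifts: Qs = (P − 14) + 267.
Solving gives Q = 288 with buyers paying $35 and producers receiving $21 (the $14 wedge).
Quantity falls by |ΔQ| = |300 − 288| = 12.
DWL = ½ · t · |ΔQ| = ½ · 14 · 12 = $84.

Deadweight loss = $84.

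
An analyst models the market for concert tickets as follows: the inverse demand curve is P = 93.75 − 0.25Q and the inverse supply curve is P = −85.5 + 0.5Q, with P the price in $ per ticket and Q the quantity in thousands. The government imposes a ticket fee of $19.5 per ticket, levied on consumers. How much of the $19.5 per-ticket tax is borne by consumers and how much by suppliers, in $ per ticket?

Consumers bear $6.5 per ticket; suppliers bear $13 per ticket.

Inverting to Q(P) form: Qd = 375 − 4P; Qs = 2P + 171.
Without the tax, 375 − 4P = 2P + 171 gives 6P = 204, so P* = $34 and Q* = 239.
With the tax collected from consumers, demand (in seller-price terms) shifts: Qd = 375 − 4(P + 19.5).
New equilibrium: consumers pay $40.5, suppliers receive $21, Q = 213. (Wedge: Pb − Ps = 19.5.)
Burden on consumers: $6.5; on suppliers: $13. (They sum to $19.5.)
The less price-elastic side of the market bears the larger share of a per-unit tax.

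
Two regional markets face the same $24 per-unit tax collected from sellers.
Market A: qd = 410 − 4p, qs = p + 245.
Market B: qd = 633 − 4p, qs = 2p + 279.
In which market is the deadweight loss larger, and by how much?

Market B, by $153.6.

Market A: pre-tax p* = $33, q* = 278; post-tax q = 258.8; deadweight loss = $230.4.
Market B: pre-tax p* = $59, q* = 397; post-tax q = 365; deadweight loss = $384.
Difference: $230.4 vs $384 → market B is larger by $153.6.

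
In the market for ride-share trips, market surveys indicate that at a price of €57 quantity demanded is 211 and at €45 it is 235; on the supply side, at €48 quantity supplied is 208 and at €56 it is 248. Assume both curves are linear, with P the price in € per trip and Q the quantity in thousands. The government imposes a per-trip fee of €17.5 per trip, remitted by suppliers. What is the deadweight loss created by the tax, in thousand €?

Demand slope: (235 − 211)/(45 − 57) = -2, so Qd = 325 − 2P.
Supply slope: (248 − 208)/(56 − 48) = 5, so Qs = 5P − 32.
Without the tax, 325 − 2P = 5P − 32 gives 7P = 357, so P* = €51 and Q* = 223.
With the tax collected from suppliers, supply shifts: Qs = 5(P − 17.5) − 32.
Solving gives Q = 198 with consumers paying €63.5 and suppliers receiving €46 (the €17.5 wedge).
Quantity falls by |ΔQ| = |223 − 198| = 25.
DWL = ½ · t · |ΔQ| = ½ · 17.5 · 25 = €218.75.

Deadweight loss = €218.75 thousand.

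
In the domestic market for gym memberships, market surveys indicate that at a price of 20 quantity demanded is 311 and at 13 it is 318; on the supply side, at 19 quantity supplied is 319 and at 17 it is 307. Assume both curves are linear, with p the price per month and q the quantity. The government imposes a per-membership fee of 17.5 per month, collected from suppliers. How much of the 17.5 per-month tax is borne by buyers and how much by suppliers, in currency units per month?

Demand slope: (318 − 311)/(13 − 20) = -1, so qd = 331 − p.
Supply slope: (307 − 319)/(17 − 19) = 6, so qs = 6p + 205.
Without the tax, 331 − p = 6p + 205 gives 7p = 126, so p* = 18 and q* = 313.
With the tax collected from suppliers, supply shifts: qs = 6(p − 17.5) + 205.
New equilibrium: buyers pay 33, suppliers receive 15.5, q = 298. (Wedge: pb − ps = 17.5.)
Burden on buyers: 15; on suppliers: 2.5. (They sum to 17.5.)
The less price-elastic side of the market bears the larger share of a per-unit tax.

Buyers bear 15 per month; suppliers bear 2.5 per month.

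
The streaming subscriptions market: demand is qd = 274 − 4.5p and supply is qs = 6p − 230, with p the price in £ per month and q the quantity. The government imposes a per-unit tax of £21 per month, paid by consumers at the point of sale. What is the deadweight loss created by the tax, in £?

Without the tax, 274 − 4.5p = 6p − 230 gives 10.5p = 504, so p* = £48 and q* = 58.
With the tax collected from consumers, demand (in seller-price terms) shifts: qd = 274 − 4.5(p + 21).
Solving gives q = 4 with consumers paying £60 and producers receiving £39 (the £21 wedge).
Quantity falls by |ΔQ| = |58 − 4| = 54.
DWL = ½ · t · |ΔQ| = ½ · 21 · 54 = £567.

Deadweight loss = £567.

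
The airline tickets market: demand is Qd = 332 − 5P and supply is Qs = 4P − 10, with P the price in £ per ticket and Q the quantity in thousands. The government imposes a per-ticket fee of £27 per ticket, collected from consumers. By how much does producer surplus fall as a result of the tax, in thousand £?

Producer surplus falls by £1680 thousand.

Before the tax: set 332 − 5P = 4P − 10 → P* = £38, Q* = 142.
With the tax collected from consumers, demand (in seller-price terms) shifts: Qd = 332 − 5(P + 27).
New equilibrium: consumers pay £50, suppliers receive £23, Q = 82. (Wedge: Pb − Ps = 27.)
ΔPS is the trapezoid between Q = 82 and Q = 142 of height £15: ½ · (142 + 82) · 15 = £1680.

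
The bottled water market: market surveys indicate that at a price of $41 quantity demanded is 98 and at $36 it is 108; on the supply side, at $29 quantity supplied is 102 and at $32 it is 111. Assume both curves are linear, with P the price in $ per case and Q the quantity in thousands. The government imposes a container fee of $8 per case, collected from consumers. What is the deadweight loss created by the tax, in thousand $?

Demand slope: (108 − 98)/(36 − 41) = -2, so Qd = 180 − 2P.
Supply slope: (111 − 102)/(32 − 29) = 3, so Qs = 3P + 15.
Before the tax: set 180 − 2P = 3P + 15 → P* = $33, Q* = 114.
With the tax collected from consumers, demand (in seller-price terms) shifts: Qd = 180 − 2(P + 8).
New equilibrium: consumers pay $37.8, suppliers receive $29.8, Q = 104.4. (Wedge: Pb − Ps = 8.)
Quantity falls by |ΔQ| = |114 − 104.4| = 9.6.
DWL = ½ · t · |ΔQ| = ½ · 8 · 9.6 = $38.4.

Deadweight loss = $38.4 thousand.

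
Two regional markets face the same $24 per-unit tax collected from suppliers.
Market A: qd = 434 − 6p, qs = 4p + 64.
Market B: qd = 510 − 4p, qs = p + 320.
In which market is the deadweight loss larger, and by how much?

Market A: pre-tax p* = $37, q* = 212; post-tax q = 154.4; deadweight loss = $691.2.
Market B: pre-tax p* = $38, q* = 358; post-tax q = 338.8; deadweight loss = $230.4.
Difference: $691.2 vs $230.4 → market A is larger by $460.8.

Market A, by $460.8.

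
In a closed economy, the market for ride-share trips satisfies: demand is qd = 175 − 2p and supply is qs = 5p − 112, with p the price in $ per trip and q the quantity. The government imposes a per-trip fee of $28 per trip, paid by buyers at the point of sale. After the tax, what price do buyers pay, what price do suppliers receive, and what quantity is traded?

Buyers pay $61; suppliers receive $33; quantity = 53.

Before the tax: set 175 − 2p = 5p − 112 → p* = $41, q* = 93.
With the tax collected from buyers, demand (in seller-price terms) shifts: qd = 175 − 2(p + 28).
New equilibrium: buyers pay $61, suppliers receive $33, q = 53. (Wedge: pb − ps = 28.)
The less price-elastic side of the market bears the larger share of a per-unit tax.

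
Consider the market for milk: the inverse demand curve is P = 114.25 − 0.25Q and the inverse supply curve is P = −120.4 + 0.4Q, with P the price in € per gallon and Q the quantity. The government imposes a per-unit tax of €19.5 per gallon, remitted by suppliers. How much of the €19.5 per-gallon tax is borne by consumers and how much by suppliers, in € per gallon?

Consumers bear €7.5 per gallon; suppliers bear €12 per gallon.

Rewrite in direct form: Qd = 457 − 4P and Qs = 2.5P + 301.
Before the tax: set 457 − 4P = 2.5P + 301 → P* = €24, Q* = 361.
With the tax collected from suppliers, supply shifts: Qs = 2.5(P − 19.5) + 301.
Solving gives Q = 331 with consumers paying €31.5 and suppliers receiving €12 (the €19.5 wedge).
Burden on consumers: €7.5; on suppliers: €12. (They sum to €19.5.)
The less price-elastic side of the market bears the larger share of a per-unit tax.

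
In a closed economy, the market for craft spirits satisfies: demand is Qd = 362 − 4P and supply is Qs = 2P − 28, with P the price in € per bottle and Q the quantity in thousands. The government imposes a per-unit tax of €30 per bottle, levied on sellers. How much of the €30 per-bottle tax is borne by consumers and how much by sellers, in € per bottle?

Without the tax, 362 − 4P = 2P − 28 gives 6P = 390, so P* = €65 and Q* = 102.
With the tax collected from sellers, supply shifts: Qs = 2(P − 30) − 28.
Solving gives Q = 62 with consumers paying €75 and sellers receiving €45 (the €30 wedge).
Burden on consumers: €10; on sellers: €20. (They sum to €30.)

Consumers bear €10 per bottle; sellers bear €20 per bottle.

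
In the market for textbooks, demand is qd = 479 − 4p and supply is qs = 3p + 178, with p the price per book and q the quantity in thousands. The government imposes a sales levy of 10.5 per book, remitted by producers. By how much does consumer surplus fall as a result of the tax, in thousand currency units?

Before the tax: set 479 − 4p = 3p + 178 → p* = 43, q* = 307.
With the tax collected from producers, supply shifts: qs = 3(p − 10.5) + 178.
Solving gives q = 289 with buyers paying 47.5 and producers receiving 37 (the 10.5 wedge).
ΔCS is the trapezoid between Q = 289 and Q = 307 of height 4.5: ½ · (307 + 289) · 4.5 = 1341.

Consumer surplus falls by 1341 thousand.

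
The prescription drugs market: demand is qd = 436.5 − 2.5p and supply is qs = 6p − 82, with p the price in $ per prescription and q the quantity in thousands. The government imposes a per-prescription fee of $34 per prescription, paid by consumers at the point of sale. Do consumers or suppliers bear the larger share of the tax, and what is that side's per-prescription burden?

Before the tax: set 436.5 − 2.5p = 6p − 82 → p* = $61, q* = 284.
With the tax collected from consumers, demand (in seller-price terms) shifts: qd = 436.5 − 2.5(p + 34).
New equilibrium: consumers pay $85, suppliers receive $51, q = 224. (Wedge: pb − ps = 34.)
Per-prescription burden: consumers $24, suppliers $10.
Consumers take the larger share because demand is less price-elastic here (demand slope 2.5 vs supply slope 6).

Consumers bear the larger share: $24 per prescription.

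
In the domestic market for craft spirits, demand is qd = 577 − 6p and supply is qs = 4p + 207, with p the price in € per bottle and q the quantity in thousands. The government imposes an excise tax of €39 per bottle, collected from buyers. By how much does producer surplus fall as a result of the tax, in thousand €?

Producer surplus falls by €7211.88 thousand.

Without the tax, 577 − 6p = 4p + 207 gives 10p = 370, so p* = €37 and q* = 355.
With the tax collected from buyers, demand (in seller-price terms) shifts: qd = 577 − 6(p + 39).
New equilibrium: buyers pay €52.6, sellers receive €13.6, q = 261.4. (Wedge: pb − ps = 39.)
ΔPS is the trapezoid between Q = 261.4 and Q = 355 of height €23.4: ½ · (355 + 261.4) · 23.4 = €7211.88.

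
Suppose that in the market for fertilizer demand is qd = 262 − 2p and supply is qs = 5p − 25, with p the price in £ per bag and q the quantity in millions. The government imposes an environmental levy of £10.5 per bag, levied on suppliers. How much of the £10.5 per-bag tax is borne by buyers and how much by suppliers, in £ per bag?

Before the tax: set 262 − 2p = 5p − 25 → p* = £41, q* = 180.
With the tax collected from suppliers, supply shifts: qs = 5(p − 10.5) − 25.
Solving gives q = 165 with buyers paying £48.5 and suppliers receiving £38 (the £10.5 wedge).
Burden on buyers: £7.5; on suppliers: £3. (They sum to £10.5.)
The less price-elastic side of the market bears the larger share of a per-unit tax.

Buyers bear £7.5 per bag; suppliers bear £3 per bag.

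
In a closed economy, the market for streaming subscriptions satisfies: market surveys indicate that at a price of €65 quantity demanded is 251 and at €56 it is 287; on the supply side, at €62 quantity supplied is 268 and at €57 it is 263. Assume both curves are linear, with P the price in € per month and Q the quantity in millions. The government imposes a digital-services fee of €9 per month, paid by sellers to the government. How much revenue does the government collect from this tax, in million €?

Demand slope: (287 − 251)/(56 − 65) = -4, so Qd = 511 − 4P.
Supply slope: (263 − 268)/(57 − 62) = 1, so Qs = P + 206.
Without the tax, 511 − 4P = P + 206 gives 5P = 305, so P* = €61 and Q* = 267.
With the tax collected from sellers, supply shifts: Qs = (P − 9) + 206.
New equilibrium: buyers pay €62.8, sellers receive €53.8, Q = 259.8. (Wedge: Pb − Ps = 9.)
Revenue = t · Q = 9 · 259.8 = €2338.2.

Tax revenue = €2338.2 million.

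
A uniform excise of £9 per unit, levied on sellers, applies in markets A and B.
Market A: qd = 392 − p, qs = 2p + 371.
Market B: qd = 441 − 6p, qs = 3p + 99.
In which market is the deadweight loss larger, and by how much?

Market B, by £54.

Market A: pre-tax p* = £7, q* = 385; post-tax q = 379; deadweight loss = £27.
Market B: pre-tax p* = £38, q* = 213; post-tax q = 195; deadweight loss = £81.
Difference: £27 vs £81 → market B is larger by £54.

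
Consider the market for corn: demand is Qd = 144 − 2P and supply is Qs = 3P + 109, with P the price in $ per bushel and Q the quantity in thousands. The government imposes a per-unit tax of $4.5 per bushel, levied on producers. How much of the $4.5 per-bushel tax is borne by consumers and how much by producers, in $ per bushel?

Consumers bear $2.7 per bushel; producers bear $1.8 per bushel.

Before the tax: set 144 − 2P = 3P + 109 → P* = $7, Q* = 130.
With the tax collected from producers, supply shifts: Qs = 3(P − 4.5) + 109.
New equilibrium: consumers pay $9.7, producers receive $5.2, Q = 124.6. (Wedge: Pb − Ps = 4.5.)
Burden on consumers: $2.7; on producers: $1.8. (They sum to $4.5.)
The less price-elastic side of the market bears the larger share of a per-unit tax.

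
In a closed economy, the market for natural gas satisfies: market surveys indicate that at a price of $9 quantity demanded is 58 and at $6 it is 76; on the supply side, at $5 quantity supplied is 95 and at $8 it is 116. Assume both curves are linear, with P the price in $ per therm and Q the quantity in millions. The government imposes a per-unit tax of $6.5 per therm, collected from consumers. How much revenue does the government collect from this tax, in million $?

Demand slope: (76 − 58)/(6 − 9) = -6, so Qd = 112 − 6P.
Supply slope: (116 − 95)/(8 − 5) = 7, so Qs = 7P + 60.
Before the tax: set 112 − 6P = 7P + 60 → P* = $4, Q* = 88.
With the tax collected from consumers, demand (in seller-price terms) shifts: Qd = 112 − 6(P + 6.5).
Solving gives Q = 67 with consumers paying $7.5 and producers receiving $1 (the $6.5 wedge).
Revenue = t · Q = 6.5 · 67 = $435.5.

Tax revenue = $435.5 million.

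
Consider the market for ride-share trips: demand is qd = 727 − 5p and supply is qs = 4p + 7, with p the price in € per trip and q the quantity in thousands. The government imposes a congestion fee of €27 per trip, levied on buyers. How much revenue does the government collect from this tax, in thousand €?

Before the tax: set 727 − 5p = 4p + 7 → p* = €80, q* = 327.
With the tax collected from buyers, demand (in seller-price terms) shifts: qd = 727 − 5(p + 27).
New equilibrium: buyers pay €92, suppliers receive €65, q = 267. (Wedge: pb − ps = 27.)
Revenue = t · Q = 27 · 267 = €7209.

Tax revenue = €7209 thousand.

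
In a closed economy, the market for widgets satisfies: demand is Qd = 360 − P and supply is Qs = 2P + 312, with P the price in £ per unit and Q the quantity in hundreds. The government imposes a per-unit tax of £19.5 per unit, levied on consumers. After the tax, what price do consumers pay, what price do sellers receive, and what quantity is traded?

Without the tax, 360 − P = 2P + 312 gives 3P = 48, so P* = £16 and Q* = 344.
With the tax collected from consumers, demand (in seller-price terms) shifts: Qd = 360 − (P + 19.5).
New equilibrium: consumers pay £29, sellers receive £9.5, Q = 331. (Wedge: Pb − Ps = 19.5.)

Consumers pay £29; sellers receive £9.5; quantity = 331.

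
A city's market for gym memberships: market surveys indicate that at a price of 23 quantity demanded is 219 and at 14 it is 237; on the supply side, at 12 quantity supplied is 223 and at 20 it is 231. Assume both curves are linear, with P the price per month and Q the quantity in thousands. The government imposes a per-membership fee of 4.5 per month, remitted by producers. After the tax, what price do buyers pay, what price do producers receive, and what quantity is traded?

Demand slope: (237 − 219)/(14 − 23) = -2, so Qd = 265 − 2P.
Supply slope: (231 − 223)/(20 − 12) = 1, so Qs = P + 211.
Without the tax, 265 − 2P = P + 211 gives 3P = 54, so P* = 18 and Q* = 229.
With the tax collected from producers, supply shifts: Qs = (P − 4.5) + 211.
New equilibrium: buyers pay 19.5, producers receive 15, Q = 226. (Wedge: Pb − Ps = 4.5.)
The less price-elastic side of the market bears the larger share of a per-unit tax.

Buyers pay 19.5; producers receive 15; quantity = 226.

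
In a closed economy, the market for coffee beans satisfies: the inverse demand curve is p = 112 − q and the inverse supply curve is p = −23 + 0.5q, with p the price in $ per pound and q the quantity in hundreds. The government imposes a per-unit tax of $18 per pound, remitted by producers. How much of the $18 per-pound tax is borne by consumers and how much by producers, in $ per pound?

Consumers bear $12 per pound; producers bear $6 per pound.

Rewrite in direct form: qd = 112 − p and qs = 2p + 46.
Before the tax: set 112 − p = 2p + 46 → p* = $22, q* = 90.
With the tax collected from producers, supply shifts: qs = 2(p − 18) + 46.
Solving gives q = 78 with consumers paying $34 and producers receiving $16 (the $18 wedge).
Burden on consumers: $12; on producers: $6. (They sum to $18.)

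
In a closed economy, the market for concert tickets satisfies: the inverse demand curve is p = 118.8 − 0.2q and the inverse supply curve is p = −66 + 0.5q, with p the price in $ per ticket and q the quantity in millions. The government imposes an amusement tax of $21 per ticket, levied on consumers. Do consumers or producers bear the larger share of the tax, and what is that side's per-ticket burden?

Inverting to q(p) form: qd = 594 − 5p; qs = 2p + 132.
Before the tax: set 594 − 5p = 2p + 132 → p* = $66, q* = 264.
With the tax collected from consumers, demand (in seller-price terms) shifts: qd = 594 − 5(p + 21).
New equilibrium: consumers pay $72, producers receive $51, q = 234. (Wedge: pb − ps = 21.)
Per-ticket burden: consumers $6, producers $15.
Producers take the larger share because supply is less price-elastic here (demand slope 5 vs supply slope 2).

Producers bear the larger share: $15 per ticket.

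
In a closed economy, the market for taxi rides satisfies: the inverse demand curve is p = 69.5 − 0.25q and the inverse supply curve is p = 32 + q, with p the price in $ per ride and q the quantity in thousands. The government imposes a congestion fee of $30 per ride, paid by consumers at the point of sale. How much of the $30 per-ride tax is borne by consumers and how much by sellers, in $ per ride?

Consumers bear $6 per ride; sellers bear $24 per ride.

Rewrite in direct form: qd = 278 − 4p and qs = p − 32.
Without the tax, 278 − 4p = p − 32 gives 5p = 310, so p* = $62 and q* = 30.
With the tax collected from consumers, demand (in seller-price terms) shifts: qd = 278 − 4(p + 30).
New equilibrium: consumers pay $68, sellers receive $38, q = 6. (Wedge: pb − ps = 30.)
Burden on consumers: $6; on sellers: $24. (They sum to $30.)
The less price-elastic side of the market bears the larger share of a per-unit tax.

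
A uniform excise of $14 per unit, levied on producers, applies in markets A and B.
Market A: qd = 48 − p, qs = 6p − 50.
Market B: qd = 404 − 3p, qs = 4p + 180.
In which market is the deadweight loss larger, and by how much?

Market B, by $84.

Market A: pre-tax p* = $14, q* = 34; post-tax q = 22; deadweight loss = $84.
Market B: pre-tax p* = $32, q* = 308; post-tax q = 284; deadweight loss = $168.
Difference: $84 vs $168 → market B is larger by $84.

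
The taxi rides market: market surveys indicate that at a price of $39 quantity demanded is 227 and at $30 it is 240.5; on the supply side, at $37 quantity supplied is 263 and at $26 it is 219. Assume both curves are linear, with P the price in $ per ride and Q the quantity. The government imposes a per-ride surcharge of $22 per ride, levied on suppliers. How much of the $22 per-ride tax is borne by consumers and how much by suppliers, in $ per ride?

Consumers bear $16 per ride; suppliers bear $6 per ride.

Demand slope: (240.5 − 227)/(30 − 39) = -1.5, so Qd = 285.5 − 1.5P.
Supply slope: (219 − 263)/(26 − 37) = 4, so Qs = 4P + 115.
Before the tax: set 285.5 − 1.5P = 4P + 115 → P* = $31, Q* = 239.
With the tax collected from suppliers, supply shifts: Qs = 4(P − 22) + 115.
New equilibrium: consumers pay $47, suppliers receive $25, Q = 215. (Wedge: Pb − Ps = 22.)
Burden on consumers: $16; on suppliers: $6. (They sum to $22.)
The less price-elastic side of the market bears the larger share of a per-unit tax.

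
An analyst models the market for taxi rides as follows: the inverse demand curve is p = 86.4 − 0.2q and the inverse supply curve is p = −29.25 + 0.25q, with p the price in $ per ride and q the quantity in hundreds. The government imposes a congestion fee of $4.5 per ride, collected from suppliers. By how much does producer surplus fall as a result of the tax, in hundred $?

Inverting to q(p) form: qd = 432 − 5p; qs = 4p + 117.
Without the tax, 432 − 5p = 4p + 117 gives 9p = 315, so p* = $35 and q* = 257.
With the tax collected from suppliers, supply shifts: qs = 4(p − 4.5) + 117.
Solving gives q = 247 with buyers paying $37 and suppliers receiving $32.5 (the $4.5 wedge).
ΔPS is the trapezoid between Q = 247 and Q = 257 of height $2.5: ½ · (257 + 247) · 2.5 = $630.

Producer surplus falls by $630 hundred.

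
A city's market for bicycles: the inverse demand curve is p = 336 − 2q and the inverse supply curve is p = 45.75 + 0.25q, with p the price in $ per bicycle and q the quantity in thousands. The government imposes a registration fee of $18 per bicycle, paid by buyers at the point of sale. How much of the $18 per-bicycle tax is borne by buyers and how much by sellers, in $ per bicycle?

Buyers bear $16 per bicycle; sellers bear $2 per bicycle.

Rewrite in direct form: qd = 168 − 0.5p and qs = 4p − 183.
Without the tax, 168 − 0.5p = 4p − 183 gives 4.5p = 351, so p* = $78 and q* = 129.
With the tax collected from buyers, demand (in seller-price terms) shifts: qd = 168 − 0.5(p + 18).
New equilibrium: buyers pay $94, sellers receive $76, q = 121. (Wedge: pb − ps = 18.)
Burden on buyers: $16; on sellers: $2. (They sum to $18.)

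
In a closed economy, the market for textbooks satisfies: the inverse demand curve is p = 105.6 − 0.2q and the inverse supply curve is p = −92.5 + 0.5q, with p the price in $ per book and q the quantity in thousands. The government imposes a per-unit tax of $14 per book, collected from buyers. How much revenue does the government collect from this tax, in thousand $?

Tax revenue = $3682 thousand.

Inverting to q(p) form: qd = 528 − 5p; qs = 2p + 185.
Without the tax, 528 − 5p = 2p + 185 gives 7p = 343, so p* = $49 and q* = 283.
With the tax collected from buyers, demand (in seller-price terms) shifts: qd = 528 − 5(p + 14).
Solving gives q = 263 with buyers paying $53 and sellers receiving $39 (the $14 wedge).
Revenue = t · Q = 14 · 263 = $3682.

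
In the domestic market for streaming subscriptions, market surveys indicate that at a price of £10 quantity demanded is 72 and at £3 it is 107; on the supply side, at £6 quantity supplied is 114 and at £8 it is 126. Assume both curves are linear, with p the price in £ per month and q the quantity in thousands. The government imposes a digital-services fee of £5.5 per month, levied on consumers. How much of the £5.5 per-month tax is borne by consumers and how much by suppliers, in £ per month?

Consumers bear £3 per month; suppliers bear £2.5 per month.

Demand slope: (107 − 72)/(3 − 10) = -5, so qd = 122 − 5p.
Supply slope: (126 − 114)/(8 − 6) = 6, so qs = 6p + 78.
Before the tax: set 122 − 5p = 6p + 78 → p* = £4, q* = 102.
With the tax collected from consumers, demand (in seller-price terms) shifts: qd = 122 − 5(p + 5.5).
New equilibrium: consumers pay £7, suppliers receive £1.5, q = 87. (Wedge: pb − ps = 5.5.)
Burden on consumers: £3; on suppliers: £2.5. (They sum to £5.5.)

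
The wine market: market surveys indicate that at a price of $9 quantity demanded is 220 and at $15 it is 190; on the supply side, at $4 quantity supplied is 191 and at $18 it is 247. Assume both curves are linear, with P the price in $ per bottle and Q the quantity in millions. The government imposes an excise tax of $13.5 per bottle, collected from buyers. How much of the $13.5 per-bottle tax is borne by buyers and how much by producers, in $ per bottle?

Demand slope: (190 − 220)/(15 − 9) = -5, so Qd = 265 − 5P.
Supply slope: (247 − 191)/(18 − 4) = 4, so Qs = 4P + 175.
Before the tax: set 265 − 5P = 4P + 175 → P* = $10, Q* = 215.
With the tax collected from buyers, demand (in seller-price terms) shifts: Qd = 265 − 5(P + 13.5).
Solving gives Q = 185 with buyers paying $16 and producers receiving $2.5 (the $13.5 wedge).
Burden on buyers: $6; on producers: $7.5. (They sum to $13.5.)

Buyers bear $6 per bottle; producers bear $7.5 per bottle.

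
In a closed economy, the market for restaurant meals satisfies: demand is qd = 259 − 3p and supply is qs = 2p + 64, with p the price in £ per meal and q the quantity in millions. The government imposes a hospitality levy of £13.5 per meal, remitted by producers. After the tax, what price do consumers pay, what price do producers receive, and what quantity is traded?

Before the tax: set 259 − 3p = 2p + 64 → p* = £39, q* = 142.
With the tax collected from producers, supply shifts: qs = 2(p − 13.5) + 64.
Solving gives q = 125.8 with consumers paying £44.4 and producers receiving £30.9 (the £13.5 wedge).
The less price-elastic side of the market bears the larger share of a per-unit tax.

Consumers pay £44.4; producers receive £30.9; quantity = 125.8.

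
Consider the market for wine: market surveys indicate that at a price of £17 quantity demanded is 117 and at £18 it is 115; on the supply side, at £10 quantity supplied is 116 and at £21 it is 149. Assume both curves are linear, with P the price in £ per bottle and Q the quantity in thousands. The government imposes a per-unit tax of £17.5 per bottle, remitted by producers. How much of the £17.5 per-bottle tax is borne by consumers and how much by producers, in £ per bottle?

Consumers bear £10.5 per bottle; producers bear £7 per bottle.

Demand slope: (115 − 117)/(18 − 17) = -2, so Qd = 151 − 2P.
Supply slope: (149 − 116)/(21 − 10) = 3, so Qs = 3P + 86.
Without the tax, 151 − 2P = 3P + 86 gives 5P = 65, so P* = £13 and Q* = 125.
With the tax collected from producers, supply shifts: Qs = 3(P − 17.5) + 86.
New equilibrium: consumers pay £23.5, producers receive £6, Q = 104. (Wedge: Pb − Ps = 17.5.)
Burden on consumers: £10.5; on producers: £7. (They sum to £17.5.)
The less price-elastic side of the market bears the larger share of a per-unit tax.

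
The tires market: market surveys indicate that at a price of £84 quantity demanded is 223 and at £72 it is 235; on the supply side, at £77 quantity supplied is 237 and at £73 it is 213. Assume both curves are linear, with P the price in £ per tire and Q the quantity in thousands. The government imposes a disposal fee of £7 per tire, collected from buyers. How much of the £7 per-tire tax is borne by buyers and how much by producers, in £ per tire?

Buyers bear £6 per tire; producers bear £1 per tire.

Demand slope: (235 − 223)/(72 − 84) = -1, so Qd = 307 − P.
Supply slope: (213 − 237)/(73 − 77) = 6, so Qs = 6P − 225.
Before the tax: set 307 − P = 6P − 225 → P* = £76, Q* = 231.
With the tax collected from buyers, demand (in seller-price terms) shifts: Qd = 307 − (P + 7).
New equilibrium: buyers pay £82, producers receive £75, Q = 225. (Wedge: Pb − Ps = 7.)
Burden on buyers: £6; on producers: £1. (They sum to £7.)
The less price-elastic side of the market bears the larger share of a per-unit tax.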